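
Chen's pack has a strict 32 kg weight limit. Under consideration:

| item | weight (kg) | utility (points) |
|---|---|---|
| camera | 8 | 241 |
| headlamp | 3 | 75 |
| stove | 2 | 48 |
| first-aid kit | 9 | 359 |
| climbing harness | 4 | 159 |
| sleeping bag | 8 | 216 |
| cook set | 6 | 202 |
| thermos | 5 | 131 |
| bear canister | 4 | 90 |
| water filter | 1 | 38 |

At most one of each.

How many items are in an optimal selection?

5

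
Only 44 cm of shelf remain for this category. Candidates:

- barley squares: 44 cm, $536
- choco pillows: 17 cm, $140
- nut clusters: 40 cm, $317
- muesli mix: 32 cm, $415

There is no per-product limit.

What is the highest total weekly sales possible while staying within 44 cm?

A density-first pass picks muesli mix — 415 at 32 cm.
Replace muesli mix with barley squares: the trade gains 121 net, giving 536 at 44 cm.

536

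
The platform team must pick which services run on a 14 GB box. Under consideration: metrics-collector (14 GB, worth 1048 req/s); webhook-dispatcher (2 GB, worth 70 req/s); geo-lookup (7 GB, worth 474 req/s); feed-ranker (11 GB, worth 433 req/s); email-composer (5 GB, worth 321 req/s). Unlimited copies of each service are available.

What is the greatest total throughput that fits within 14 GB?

1048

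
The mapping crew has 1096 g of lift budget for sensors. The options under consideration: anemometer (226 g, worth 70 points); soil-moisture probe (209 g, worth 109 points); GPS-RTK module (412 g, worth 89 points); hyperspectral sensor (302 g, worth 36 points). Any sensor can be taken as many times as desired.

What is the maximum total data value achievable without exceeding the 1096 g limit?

545

Taking 5×soil-moisture probe: 1045 g used, 545 in data value.
Every other selection either busts 1096 g or fails to beat 545.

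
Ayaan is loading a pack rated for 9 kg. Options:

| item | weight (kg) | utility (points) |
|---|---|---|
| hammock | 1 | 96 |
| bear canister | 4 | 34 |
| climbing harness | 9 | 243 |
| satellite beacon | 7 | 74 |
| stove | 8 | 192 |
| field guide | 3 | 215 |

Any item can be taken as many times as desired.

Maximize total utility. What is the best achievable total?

9×hammock uses 9 of the 9 kg and totals 864.
No other feasible combination exceeds 864.

864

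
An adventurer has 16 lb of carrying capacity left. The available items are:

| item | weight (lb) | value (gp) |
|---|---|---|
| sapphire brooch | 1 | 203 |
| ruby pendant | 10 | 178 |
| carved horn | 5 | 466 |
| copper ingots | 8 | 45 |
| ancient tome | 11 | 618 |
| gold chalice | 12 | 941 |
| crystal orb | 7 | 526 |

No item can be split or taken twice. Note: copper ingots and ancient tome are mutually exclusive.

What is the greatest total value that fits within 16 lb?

1195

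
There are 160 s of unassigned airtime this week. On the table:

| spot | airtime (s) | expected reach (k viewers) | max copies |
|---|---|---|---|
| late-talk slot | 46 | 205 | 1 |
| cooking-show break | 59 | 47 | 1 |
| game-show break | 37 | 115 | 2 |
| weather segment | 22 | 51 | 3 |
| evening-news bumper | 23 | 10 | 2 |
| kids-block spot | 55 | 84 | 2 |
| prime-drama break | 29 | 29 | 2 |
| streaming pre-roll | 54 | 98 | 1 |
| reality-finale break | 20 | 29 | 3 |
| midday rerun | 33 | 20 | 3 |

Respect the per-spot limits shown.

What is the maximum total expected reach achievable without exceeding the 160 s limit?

493

A density-first pass picks late-talk slot + 2×game-show break + weather segment — 486 at 142 s.
Replace weather segment with 2×reality-finale break: the trade gains 7 net, giving 493 at 160 s.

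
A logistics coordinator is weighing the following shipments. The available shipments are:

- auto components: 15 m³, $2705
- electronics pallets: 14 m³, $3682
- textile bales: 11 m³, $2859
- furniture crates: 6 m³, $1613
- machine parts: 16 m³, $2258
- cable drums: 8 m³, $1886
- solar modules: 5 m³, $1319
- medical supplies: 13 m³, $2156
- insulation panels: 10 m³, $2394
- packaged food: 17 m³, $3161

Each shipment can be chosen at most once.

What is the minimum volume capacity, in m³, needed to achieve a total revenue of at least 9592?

38

Need the lightest bundle worth ≥ 9592.
Taking electronics pallets + textile bales + cable drums + solar modules gives 9746 (≥ 9592) for 38 m³.
Any bundle with less than 38 m³ falls short of 9592.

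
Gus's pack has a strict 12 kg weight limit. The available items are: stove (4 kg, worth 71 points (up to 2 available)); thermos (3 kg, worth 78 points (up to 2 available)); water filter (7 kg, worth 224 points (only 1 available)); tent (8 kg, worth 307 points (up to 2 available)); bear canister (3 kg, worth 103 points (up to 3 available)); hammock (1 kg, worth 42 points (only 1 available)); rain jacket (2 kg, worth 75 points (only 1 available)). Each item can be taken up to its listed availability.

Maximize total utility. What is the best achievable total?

The ratio heuristic lands on tent + hammock + rain jacket (424) but leaves 1 kg idle.
The 2 kg tied up in rain jacket is better spent on bear canister — total rises to 452 (12 kg).

452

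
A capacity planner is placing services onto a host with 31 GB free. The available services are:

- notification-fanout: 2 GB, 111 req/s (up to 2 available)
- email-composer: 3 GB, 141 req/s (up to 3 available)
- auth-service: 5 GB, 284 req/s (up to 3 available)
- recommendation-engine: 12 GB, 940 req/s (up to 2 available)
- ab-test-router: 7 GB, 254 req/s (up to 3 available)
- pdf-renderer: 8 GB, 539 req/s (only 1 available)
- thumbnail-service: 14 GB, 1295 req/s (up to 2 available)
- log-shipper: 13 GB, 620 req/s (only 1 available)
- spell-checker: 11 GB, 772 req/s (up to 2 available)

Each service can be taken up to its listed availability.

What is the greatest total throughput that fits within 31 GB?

Taking the top-ratio services first gives notification-fanout + 2×thumbnail-service for 2701 (30 GB).
Replace notification-fanout with email-composer: the trade gains 30 net, giving 2731 at 31 GB.
Nothing else within 31 GB beats 2731.

2731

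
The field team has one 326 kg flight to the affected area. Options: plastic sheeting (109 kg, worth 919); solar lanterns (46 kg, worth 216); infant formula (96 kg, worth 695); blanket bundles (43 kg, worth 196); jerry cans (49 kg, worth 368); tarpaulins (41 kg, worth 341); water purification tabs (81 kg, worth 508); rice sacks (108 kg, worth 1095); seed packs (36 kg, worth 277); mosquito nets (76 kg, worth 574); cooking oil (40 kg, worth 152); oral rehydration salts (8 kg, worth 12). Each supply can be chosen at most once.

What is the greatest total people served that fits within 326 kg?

2735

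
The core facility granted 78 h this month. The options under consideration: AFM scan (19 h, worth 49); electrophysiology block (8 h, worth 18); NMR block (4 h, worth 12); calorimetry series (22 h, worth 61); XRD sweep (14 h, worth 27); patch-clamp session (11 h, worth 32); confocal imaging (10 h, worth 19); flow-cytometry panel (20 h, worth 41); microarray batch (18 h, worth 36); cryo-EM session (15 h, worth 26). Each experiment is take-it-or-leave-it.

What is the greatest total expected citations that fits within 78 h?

AFM scan + electrophysiology block + NMR block + calorimetry series + XRD sweep + patch-clamp session uses 78 of the 78 h and totals 199.

199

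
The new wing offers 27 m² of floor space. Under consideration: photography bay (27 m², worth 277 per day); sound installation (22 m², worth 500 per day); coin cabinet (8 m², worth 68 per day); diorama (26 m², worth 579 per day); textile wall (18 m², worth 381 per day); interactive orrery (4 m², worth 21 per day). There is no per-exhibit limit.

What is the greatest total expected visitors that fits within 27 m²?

579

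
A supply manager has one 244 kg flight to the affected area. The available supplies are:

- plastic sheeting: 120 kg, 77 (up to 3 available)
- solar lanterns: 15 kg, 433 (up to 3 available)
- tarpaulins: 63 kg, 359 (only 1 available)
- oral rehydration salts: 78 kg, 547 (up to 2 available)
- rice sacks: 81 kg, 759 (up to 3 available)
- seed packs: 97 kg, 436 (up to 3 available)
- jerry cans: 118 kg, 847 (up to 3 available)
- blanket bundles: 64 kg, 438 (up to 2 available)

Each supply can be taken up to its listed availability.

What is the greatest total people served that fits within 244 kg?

Ranking by ratio (people served/kg): solar lanterns 28.87, rice sacks 9.37, jerry cans 7.18, oral rehydration salts 7.01.
A density-first pass picks 3×solar lanterns + 2×rice sacks — 2817 at 207 kg.
Dropping rice sacks frees 81 kg; slotting in jerry cans (118 kg) lifts the total to 2905 at 244 kg.
No other feasible combination exceeds 2905.

2905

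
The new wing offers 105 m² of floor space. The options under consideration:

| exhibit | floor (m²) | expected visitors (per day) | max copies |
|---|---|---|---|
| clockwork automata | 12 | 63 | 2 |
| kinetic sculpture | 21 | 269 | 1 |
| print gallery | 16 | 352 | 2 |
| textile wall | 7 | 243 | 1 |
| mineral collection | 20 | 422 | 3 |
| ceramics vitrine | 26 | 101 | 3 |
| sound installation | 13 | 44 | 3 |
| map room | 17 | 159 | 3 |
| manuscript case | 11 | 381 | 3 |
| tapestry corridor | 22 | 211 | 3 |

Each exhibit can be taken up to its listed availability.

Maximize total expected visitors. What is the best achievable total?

Ranking by ratio (expected visitors/m²): textile wall 34.71, manuscript case 34.64, print gallery 22.00, mineral collection 21.10.
The ratio heuristic lands on clockwork automata + 2×print gallery + textile wall + mineral collection + 3×manuscript case (2575) but leaves 1 m² idle.
Dropping clockwork automata and textile wall frees 19 m²; slotting in mineral collection (20 m²) lifts the total to 2691 at 105 m².
Nothing else within 105 m² beats 2691.

2691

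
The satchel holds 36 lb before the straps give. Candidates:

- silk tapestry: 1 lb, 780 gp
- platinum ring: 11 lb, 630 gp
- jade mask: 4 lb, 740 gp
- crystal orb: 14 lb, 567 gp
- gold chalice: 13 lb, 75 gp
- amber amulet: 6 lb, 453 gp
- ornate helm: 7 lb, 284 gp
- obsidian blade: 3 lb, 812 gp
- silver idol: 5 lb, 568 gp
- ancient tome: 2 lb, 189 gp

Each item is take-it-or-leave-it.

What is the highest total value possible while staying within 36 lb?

Best packing: silk tapestry + platinum ring + jade mask + amber amulet + obsidian blade + silver idol + ancient tome — 32 lb, 4172 total.
An exhaustive check of the 1024 subsets confirms 4172.

4172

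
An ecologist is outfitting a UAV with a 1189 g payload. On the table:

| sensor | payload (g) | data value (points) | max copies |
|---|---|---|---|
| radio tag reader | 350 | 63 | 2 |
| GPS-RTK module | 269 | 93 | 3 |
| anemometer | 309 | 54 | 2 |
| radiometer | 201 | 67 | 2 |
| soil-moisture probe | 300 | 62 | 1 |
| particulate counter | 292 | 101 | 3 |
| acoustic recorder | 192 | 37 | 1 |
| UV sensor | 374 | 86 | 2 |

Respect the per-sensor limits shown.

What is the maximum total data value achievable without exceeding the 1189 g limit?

396

GPS-RTK module + 3×particulate counter uses 1145 of the 1189 g and totals 396.
No other feasible combination exceeds 396.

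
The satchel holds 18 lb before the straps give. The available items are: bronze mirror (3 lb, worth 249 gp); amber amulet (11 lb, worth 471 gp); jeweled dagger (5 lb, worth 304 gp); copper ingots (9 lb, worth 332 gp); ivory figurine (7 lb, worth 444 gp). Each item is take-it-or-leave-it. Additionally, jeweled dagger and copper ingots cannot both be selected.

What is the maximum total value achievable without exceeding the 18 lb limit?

997

Ranking by ratio (value/lb): bronze mirror 83.00, ivory figurine 63.43, jeweled dagger 60.80.
Bronze mirror + jeweled dagger + ivory figurine uses 15 of the 18 lb and totals 997.
Next best is amber amulet + ivory figurine at 915 (18 lb) — short by 82.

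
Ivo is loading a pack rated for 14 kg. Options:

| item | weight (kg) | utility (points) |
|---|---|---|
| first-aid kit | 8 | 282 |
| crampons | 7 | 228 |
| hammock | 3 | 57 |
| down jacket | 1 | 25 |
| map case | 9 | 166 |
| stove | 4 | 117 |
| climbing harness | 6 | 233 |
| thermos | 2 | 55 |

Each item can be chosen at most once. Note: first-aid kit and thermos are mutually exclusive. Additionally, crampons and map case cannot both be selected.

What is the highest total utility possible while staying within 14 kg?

515

Best packing: first-aid kit + climbing harness — 14 kg, 515 total.
Nothing else feasible within 14 kg beats 515.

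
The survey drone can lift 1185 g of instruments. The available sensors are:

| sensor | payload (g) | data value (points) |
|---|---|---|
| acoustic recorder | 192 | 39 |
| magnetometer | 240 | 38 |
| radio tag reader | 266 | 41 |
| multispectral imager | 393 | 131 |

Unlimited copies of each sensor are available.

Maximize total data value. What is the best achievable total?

393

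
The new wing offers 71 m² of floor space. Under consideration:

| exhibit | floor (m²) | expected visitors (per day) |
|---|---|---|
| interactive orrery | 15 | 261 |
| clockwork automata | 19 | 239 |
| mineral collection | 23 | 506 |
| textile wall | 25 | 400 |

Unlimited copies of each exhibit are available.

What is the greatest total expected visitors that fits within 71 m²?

By expected visitors per m²: mineral collection 22.00, interactive orrery 17.40, textile wall 16.00, clockwork automata 12.58 lead.
The ratio ordering already packs tightly: 3×mineral collection, 69 m², 1518.

1518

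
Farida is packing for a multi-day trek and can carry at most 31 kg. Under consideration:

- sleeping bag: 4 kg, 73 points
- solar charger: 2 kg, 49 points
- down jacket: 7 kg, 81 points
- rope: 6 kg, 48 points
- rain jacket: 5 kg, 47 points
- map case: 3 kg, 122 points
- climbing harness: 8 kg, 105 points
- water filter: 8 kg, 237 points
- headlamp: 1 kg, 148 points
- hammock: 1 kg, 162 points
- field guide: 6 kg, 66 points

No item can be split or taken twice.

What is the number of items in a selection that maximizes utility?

8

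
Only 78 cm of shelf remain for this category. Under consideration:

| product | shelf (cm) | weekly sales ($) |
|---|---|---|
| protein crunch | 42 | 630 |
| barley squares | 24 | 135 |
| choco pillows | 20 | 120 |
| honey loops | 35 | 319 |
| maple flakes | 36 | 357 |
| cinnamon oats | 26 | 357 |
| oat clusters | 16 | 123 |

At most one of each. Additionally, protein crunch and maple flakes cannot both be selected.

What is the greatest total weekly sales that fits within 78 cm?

987

Protein crunch + cinnamon oats uses 68 of the 78 cm and totals 987.
The spare 10 cm is too small for any remaining product, and no feasible exchange beats 987.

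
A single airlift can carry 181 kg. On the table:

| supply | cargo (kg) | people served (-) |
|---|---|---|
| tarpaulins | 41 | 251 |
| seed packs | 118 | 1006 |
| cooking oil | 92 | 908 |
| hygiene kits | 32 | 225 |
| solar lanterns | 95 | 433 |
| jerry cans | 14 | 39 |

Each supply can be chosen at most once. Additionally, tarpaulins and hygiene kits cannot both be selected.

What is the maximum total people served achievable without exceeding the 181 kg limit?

Taking tarpaulins + seed packs + jerry cans: 173 kg used, 1296 in people served.
Runner-up seed packs + hygiene kits + jerry cans tops out at 1270.

1296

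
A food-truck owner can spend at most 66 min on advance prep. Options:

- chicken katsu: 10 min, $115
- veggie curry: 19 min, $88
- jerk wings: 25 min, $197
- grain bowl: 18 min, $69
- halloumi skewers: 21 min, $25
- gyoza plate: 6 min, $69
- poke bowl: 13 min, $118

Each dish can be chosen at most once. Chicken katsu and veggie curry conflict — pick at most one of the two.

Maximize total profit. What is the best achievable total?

499

Chicken katsu + jerk wings + grain bowl + poke bowl uses 66 of the 66 min and totals 499.
An exhaustive check of the 128 subsets confirms 499.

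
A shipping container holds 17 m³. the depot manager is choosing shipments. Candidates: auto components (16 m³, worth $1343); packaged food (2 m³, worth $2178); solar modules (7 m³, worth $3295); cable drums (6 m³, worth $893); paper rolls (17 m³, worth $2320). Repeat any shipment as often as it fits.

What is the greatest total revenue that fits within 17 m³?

17424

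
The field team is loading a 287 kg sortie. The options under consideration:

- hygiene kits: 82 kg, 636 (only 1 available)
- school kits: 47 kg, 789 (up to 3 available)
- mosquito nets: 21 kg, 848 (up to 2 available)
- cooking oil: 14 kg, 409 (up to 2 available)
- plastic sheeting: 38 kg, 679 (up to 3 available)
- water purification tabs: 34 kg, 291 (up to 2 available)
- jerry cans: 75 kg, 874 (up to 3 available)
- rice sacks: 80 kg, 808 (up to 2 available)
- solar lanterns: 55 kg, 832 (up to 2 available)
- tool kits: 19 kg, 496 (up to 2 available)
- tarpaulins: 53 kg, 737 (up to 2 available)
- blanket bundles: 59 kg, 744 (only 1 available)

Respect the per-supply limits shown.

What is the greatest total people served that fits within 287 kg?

6552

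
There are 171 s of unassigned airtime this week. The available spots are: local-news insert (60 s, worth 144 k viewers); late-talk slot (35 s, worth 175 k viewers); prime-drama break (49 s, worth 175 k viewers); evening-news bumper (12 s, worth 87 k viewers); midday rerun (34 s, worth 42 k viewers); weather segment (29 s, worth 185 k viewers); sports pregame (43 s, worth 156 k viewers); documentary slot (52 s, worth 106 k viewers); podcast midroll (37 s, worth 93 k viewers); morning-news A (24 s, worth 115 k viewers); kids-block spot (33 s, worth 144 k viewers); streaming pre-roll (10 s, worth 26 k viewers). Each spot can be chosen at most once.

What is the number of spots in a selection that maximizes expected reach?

Best achievable expected reach is 799.
late-talk slot + evening-news bumper + weather segment + podcast midroll + morning-news A + kids-block spot hits 799 at 170 s.
All optima have 6 spots.

6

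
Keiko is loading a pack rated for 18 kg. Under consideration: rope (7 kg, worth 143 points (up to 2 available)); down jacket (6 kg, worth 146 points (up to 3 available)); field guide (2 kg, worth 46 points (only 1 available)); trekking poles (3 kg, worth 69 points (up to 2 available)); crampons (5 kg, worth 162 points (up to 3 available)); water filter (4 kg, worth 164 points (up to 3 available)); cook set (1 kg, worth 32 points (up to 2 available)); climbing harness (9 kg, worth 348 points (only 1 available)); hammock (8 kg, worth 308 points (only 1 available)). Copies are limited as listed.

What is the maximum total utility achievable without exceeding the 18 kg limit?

708

A density-first pass picks crampons + 3×water filter + cook set — 686 at 18 kg.
The 9 kg tied up in crampons and water filter is better spent on climbing harness — total rises to 708 (18 kg).
Nothing else within 18 kg beats 708.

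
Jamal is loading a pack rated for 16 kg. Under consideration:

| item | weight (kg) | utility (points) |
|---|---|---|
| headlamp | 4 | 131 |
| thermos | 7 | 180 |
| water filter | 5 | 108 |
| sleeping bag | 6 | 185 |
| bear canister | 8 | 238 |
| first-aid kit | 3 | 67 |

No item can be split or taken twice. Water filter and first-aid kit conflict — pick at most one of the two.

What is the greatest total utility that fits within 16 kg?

436

The ratio heuristic lands on headlamp + sleeping bag + first-aid kit (383) but leaves 3 kg idle.
The 6 kg tied up in sleeping bag is better spent on bear canister — total rises to 436 (15 kg).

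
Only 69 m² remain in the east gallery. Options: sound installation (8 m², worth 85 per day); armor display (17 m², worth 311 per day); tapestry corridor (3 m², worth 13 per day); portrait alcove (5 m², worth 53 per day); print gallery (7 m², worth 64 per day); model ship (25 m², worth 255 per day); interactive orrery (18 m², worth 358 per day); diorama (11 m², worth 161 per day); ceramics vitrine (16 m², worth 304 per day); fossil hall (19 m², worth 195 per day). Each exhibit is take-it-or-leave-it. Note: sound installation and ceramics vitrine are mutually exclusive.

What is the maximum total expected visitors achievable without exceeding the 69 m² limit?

1198

Taking the top-ratio exhibits first gives armor display + portrait alcove + interactive orrery + diorama + ceramics vitrine for 1187 (67 m²).
Replace portrait alcove with print gallery: the trade gains 11 net, giving 1198 at 69 m².
An exhaustive check of the 1024 subsets confirms 1198.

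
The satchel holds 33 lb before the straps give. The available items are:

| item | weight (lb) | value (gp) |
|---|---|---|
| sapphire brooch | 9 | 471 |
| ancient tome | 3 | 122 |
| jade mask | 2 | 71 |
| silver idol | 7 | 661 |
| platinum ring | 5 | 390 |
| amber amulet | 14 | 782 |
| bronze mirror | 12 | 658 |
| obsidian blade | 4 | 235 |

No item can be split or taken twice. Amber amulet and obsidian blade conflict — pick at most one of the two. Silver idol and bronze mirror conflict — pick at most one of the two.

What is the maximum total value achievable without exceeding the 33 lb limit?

2036

Taking sapphire brooch + ancient tome + silver idol + amber amulet: 33 lb used, 2036 in value.
Every other selection either busts 33 lb or breaks a pairing rule or fails to beat 2036.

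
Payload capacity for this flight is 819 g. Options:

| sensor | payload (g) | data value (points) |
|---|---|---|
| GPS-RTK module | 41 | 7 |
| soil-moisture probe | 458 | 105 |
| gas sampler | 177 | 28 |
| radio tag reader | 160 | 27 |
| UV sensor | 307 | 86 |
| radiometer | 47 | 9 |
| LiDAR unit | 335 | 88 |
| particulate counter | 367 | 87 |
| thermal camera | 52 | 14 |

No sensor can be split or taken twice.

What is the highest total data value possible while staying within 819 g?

205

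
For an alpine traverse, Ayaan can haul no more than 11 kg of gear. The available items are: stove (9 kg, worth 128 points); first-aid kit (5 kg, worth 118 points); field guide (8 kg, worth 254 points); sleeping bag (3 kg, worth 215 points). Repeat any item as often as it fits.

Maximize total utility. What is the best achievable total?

645

By utility per kg: sleeping bag 71.67, field guide 31.75, first-aid kit 23.60 lead.
3×sleeping bag uses 9 of the 11 kg and totals 645.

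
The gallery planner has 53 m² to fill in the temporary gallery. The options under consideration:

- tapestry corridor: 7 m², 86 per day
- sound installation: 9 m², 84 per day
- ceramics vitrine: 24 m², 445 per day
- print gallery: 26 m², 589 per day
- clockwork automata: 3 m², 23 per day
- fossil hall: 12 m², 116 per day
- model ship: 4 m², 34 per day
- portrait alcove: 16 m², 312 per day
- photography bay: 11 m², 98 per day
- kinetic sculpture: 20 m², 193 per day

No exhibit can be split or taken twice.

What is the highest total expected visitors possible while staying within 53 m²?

A density-first pass picks tapestry corridor + print gallery + model ship + portrait alcove — 1021 at 53 m².
Reworking the packing: ceramics vitrine + print gallery + clockwork automata uses 53 m² and improves the total to 1057.
An exhaustive check of the 1024 subsets confirms 1057.

1057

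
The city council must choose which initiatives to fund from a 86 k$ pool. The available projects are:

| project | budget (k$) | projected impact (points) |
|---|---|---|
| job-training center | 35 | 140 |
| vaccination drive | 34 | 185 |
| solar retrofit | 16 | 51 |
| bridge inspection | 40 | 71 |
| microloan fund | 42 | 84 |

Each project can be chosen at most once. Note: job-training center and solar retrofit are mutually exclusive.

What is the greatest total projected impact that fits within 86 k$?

325

Ranking by ratio (projected impact/k$): vaccination drive 5.44, job-training center 4.00, solar retrofit 3.19.
Taking job-training center + vaccination drive: 69 k$ used, 325 in projected impact.
Nothing else feasible within 86 k$ beats 325.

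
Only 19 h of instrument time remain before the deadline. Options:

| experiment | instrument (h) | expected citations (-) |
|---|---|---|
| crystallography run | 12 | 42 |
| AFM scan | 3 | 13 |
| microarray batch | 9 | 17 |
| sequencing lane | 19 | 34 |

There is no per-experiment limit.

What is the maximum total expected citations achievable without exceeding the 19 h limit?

78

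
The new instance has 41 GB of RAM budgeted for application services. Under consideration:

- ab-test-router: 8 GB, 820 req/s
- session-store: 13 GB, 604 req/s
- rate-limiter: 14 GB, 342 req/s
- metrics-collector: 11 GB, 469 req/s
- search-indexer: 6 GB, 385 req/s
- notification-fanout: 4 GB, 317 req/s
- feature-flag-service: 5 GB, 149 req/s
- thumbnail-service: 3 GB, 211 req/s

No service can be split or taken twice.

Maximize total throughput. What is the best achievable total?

2489

The ratio heuristic lands on ab-test-router + session-store + search-indexer + notification-fanout + feature-flag-service + thumbnail-service (2486) but leaves 2 GB idle.
Dropping notification-fanout and feature-flag-service frees 9 GB; slotting in metrics-collector (11 GB) lifts the total to 2489 at 41 GB.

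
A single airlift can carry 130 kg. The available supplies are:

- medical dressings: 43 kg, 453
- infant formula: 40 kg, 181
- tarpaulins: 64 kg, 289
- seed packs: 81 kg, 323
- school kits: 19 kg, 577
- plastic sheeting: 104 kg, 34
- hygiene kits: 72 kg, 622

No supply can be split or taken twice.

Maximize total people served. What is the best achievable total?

1319

The ratio heuristic lands on medical dressings + infant formula + school kits (1211) but leaves 28 kg idle.
Replace infant formula with tarpaulins: the trade gains 108 net, giving 1319 at 126 kg.
Runner-up medical dressings + infant formula + school kits tops out at 1211.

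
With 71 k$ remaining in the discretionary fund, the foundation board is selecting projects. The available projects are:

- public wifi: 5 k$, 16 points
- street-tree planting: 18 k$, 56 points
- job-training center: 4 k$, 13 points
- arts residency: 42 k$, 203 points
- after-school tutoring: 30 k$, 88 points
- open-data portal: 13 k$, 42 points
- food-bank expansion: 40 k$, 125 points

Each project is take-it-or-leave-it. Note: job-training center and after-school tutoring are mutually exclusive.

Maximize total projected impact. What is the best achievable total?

Greedy by ratio would take public wifi + job-training center + arts residency + open-data portal: 64 k$ used, total 274.
Dropping open-data portal frees 13 k$; slotting in street-tree planting (18 k$) lifts the total to 288 at 69 k$.
Runner-up public wifi + street-tree planting + arts residency tops out at 275.

288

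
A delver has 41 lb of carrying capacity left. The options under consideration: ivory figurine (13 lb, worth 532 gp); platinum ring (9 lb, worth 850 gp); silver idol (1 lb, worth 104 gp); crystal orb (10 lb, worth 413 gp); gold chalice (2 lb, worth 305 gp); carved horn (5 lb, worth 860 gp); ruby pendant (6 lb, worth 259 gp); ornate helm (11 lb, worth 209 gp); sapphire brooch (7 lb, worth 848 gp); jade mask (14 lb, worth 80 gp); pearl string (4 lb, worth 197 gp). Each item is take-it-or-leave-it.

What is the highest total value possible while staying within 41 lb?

3696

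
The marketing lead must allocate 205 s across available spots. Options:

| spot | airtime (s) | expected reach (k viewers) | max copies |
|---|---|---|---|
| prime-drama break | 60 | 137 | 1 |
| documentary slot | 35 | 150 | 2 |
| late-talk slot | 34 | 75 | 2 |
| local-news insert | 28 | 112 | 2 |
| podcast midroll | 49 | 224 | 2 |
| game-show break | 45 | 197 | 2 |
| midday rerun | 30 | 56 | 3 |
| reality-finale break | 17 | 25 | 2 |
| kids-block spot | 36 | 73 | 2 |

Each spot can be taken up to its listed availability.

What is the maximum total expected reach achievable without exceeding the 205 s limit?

Density check — podcast midroll 4.57, game-show break 4.38, documentary slot 4.29 are the best per s.
Greedy by ratio would take 2×podcast midroll + 2×game-show break + reality-finale break: 205 s used, total 867.
Replace podcast midroll and reality-finale break with documentary slot + local-news insert: the trade gains 13 net, giving 880 at 202 s.

880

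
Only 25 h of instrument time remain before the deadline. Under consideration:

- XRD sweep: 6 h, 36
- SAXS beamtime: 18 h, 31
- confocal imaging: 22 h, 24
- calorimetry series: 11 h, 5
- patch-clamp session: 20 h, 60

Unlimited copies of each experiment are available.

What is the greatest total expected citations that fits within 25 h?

Density check — XRD sweep 6.00, patch-clamp session 3.00, SAXS beamtime 1.72 are the best per h.
Taking 4×XRD sweep: 24 h used, 144 in expected citations.

144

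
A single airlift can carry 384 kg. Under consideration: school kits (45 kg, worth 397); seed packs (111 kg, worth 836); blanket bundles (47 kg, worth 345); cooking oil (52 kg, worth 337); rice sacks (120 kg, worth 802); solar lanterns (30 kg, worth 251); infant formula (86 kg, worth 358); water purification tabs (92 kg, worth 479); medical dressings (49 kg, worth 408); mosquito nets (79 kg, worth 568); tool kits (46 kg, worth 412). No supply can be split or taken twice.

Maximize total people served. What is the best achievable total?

The ratio ordering already packs tightly: school kits + seed packs + blanket bundles + cooking oil + solar lanterns + medical dressings + tool kits, 380 kg, 2986.

2986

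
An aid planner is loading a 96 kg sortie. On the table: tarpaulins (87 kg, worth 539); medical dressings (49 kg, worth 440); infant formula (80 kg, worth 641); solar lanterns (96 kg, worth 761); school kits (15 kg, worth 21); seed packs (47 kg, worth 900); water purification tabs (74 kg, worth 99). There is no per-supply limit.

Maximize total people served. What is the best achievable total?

By people served per kg: seed packs 19.15, medical dressings 8.98, infant formula 8.01 lead.
Best packing: 2×seed packs — 94 kg, 1800 total.
No other feasible combination exceeds 1800.

1800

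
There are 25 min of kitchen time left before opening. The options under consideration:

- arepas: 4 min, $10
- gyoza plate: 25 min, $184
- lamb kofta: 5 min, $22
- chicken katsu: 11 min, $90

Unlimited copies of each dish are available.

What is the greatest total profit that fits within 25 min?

184

The ratio heuristic lands on 2×chicken katsu (180) but leaves 3 min idle.
Dropping 2×chicken katsu frees 22 min; slotting in gyoza plate (25 min) lifts the total to 184 at 25 min.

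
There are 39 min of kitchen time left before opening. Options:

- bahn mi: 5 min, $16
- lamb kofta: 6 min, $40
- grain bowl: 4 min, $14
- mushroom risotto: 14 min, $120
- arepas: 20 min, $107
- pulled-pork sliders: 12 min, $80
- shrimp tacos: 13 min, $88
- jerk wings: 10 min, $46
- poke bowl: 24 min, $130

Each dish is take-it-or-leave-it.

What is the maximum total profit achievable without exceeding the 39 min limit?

288

Filling by ratio: lamb kofta + grain bowl + mushroom risotto + shrimp tacos for 262, with 2 min left unused.
Replace lamb kofta and grain bowl with pulled-pork sliders: the trade gains 26 net, giving 288 at 39 min.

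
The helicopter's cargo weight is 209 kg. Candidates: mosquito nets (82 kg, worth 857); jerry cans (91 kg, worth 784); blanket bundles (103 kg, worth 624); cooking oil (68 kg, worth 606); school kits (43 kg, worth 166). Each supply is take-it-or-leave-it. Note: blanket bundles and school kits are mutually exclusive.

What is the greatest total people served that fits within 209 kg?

The ratio heuristic lands on mosquito nets + cooking oil + school kits (1629) but leaves 16 kg idle.
The 111 kg tied up in cooking oil and school kits is better spent on jerry cans — total rises to 1641 (173 kg).
The closest alternative, mosquito nets + cooking oil + school kits, reaches only 1629.

1641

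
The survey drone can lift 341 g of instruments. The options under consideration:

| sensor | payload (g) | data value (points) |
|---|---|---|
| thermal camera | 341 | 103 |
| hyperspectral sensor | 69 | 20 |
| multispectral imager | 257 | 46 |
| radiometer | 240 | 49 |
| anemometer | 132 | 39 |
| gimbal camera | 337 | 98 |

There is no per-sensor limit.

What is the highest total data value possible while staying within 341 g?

103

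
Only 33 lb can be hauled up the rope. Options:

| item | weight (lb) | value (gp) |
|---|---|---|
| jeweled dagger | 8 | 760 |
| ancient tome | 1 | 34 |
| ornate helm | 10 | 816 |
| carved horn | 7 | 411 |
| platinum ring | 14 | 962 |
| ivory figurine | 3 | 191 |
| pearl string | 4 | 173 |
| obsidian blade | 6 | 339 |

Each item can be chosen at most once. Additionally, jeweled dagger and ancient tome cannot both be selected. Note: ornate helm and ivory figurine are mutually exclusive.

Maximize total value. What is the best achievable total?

2538

By value per lb: jeweled dagger 95.00, ornate helm 81.60, platinum ring 68.71, ivory figurine 63.67 lead.
Best packing: jeweled dagger + ornate helm + platinum ring — 32 lb, 2538 total.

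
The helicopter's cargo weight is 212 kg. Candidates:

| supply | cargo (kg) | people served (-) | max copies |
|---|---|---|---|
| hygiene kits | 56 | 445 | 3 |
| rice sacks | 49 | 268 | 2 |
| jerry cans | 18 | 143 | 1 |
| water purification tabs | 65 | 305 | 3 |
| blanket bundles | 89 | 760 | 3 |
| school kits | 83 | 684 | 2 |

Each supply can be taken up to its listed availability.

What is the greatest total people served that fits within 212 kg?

1663

Taking jerry cans + 2×blanket bundles: 196 kg used, 1663 in people served.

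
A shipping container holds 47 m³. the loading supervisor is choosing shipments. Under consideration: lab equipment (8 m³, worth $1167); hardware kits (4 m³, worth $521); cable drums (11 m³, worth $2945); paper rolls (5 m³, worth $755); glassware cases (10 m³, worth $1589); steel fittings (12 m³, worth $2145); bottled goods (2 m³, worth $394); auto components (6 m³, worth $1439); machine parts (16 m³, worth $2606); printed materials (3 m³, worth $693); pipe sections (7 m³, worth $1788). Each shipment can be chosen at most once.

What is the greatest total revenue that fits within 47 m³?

By revenue per m³: cable drums 267.73, pipe sections 255.43, auto components 239.83, printed materials 231.00 lead.
Greedy by ratio would take cable drums + paper rolls + steel fittings + bottled goods + auto components + printed materials + pipe sections: 46 m³ used, total 10159.
The 7 m³ tied up in paper rolls and bottled goods is better spent on lab equipment — total rises to 10177 (47 m³).
Runner-up cable drums + paper rolls + steel fittings + bottled goods + auto components + printed materials + pipe sections tops out at 10159.

10177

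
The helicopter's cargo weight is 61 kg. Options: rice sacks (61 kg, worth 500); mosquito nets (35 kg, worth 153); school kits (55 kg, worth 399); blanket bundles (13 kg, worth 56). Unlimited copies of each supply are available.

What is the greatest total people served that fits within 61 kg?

500

The ratio ordering already packs tightly: rice sacks, 61 kg, 500.
No other feasible combination exceeds 500.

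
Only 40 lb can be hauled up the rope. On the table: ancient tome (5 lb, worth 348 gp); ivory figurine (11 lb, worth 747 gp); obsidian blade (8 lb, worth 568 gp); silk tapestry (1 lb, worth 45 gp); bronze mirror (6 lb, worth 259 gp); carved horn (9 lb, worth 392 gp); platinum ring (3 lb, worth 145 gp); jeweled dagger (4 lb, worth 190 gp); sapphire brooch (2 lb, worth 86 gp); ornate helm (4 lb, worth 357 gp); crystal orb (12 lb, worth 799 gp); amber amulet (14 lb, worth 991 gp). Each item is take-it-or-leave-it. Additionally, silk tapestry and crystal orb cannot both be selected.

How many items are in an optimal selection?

5

The maximum value within 40 lb is 2819.
One optimal bundle: ancient tome + ivory figurine + obsidian blade + ornate helm + crystal orb (40 lb).
Every optimal selection uses 5 items.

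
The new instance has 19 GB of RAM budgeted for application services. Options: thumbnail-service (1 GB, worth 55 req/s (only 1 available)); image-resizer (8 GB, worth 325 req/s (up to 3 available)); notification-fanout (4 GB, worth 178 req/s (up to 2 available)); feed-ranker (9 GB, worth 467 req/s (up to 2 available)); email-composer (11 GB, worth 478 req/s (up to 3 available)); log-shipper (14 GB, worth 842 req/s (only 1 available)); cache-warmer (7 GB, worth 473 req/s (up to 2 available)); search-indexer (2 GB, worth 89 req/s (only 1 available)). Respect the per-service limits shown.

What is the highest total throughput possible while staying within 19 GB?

1179

Ranking by ratio (throughput/GB): cache-warmer 67.57, log-shipper 60.14, thumbnail-service 55.00, feed-ranker 51.89.
Thumbnail-service + notification-fanout + 2×cache-warmer uses 19 of the 19 GB and totals 1179.
That's the maximum — no swap from here does better than 1179.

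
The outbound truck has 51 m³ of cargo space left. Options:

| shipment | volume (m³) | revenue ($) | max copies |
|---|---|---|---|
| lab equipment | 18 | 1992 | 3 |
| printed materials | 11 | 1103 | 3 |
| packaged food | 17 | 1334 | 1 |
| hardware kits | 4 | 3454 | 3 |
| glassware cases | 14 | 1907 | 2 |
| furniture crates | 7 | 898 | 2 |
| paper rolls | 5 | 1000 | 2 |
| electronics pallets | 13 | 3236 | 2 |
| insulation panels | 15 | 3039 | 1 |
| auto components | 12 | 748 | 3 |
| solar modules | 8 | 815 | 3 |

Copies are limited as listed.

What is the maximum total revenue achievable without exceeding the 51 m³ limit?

Density check — hardware kits 863.50, electronics pallets 248.92, insulation panels 202.60 are the best per m³.
Taking 3×hardware kits + 2×paper rolls + 2×electronics pallets: 48 m³ used, 18834 in revenue.

18834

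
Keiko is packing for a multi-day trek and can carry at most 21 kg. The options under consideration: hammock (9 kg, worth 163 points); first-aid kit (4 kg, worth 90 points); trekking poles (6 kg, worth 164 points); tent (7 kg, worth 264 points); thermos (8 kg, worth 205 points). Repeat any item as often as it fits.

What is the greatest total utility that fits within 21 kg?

By utility per kg: tent 37.71, trekking poles 27.33, thermos 25.62, first-aid kit 22.50 lead.
Best packing: 3×tent — 21 kg, 792 total.
That's the maximum — no swap from here does better than 792.

792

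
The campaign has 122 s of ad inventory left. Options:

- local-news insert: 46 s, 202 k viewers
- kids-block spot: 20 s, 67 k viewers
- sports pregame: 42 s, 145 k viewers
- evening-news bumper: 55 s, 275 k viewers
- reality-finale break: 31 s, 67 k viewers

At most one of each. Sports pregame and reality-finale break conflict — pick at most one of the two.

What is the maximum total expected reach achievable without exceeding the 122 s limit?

544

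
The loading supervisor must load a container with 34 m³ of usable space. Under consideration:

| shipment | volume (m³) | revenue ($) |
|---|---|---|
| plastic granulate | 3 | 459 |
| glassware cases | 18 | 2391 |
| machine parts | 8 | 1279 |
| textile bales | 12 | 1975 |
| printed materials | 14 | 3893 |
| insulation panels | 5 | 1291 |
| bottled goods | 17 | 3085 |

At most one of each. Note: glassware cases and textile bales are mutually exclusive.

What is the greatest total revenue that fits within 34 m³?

Taking plastic granulate + textile bales + printed materials + insulation panels: 34 m³ used, 7618 in revenue.
Every other selection either busts 34 m³ or breaks a pairing rule or fails to beat 7618.

7618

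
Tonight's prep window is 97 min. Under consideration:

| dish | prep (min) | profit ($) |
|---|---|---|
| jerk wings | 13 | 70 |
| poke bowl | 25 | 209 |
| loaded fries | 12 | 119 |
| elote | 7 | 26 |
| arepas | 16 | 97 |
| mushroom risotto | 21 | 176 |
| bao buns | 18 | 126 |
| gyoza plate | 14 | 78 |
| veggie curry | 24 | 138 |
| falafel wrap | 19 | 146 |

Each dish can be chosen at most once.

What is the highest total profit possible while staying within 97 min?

Ranking by ratio (profit/min): loaded fries 9.92, mushroom risotto 8.38, poke bowl 8.36.
The ratio ordering already packs tightly: poke bowl + loaded fries + mushroom risotto + bao buns + falafel wrap, 95 min, 776.

776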